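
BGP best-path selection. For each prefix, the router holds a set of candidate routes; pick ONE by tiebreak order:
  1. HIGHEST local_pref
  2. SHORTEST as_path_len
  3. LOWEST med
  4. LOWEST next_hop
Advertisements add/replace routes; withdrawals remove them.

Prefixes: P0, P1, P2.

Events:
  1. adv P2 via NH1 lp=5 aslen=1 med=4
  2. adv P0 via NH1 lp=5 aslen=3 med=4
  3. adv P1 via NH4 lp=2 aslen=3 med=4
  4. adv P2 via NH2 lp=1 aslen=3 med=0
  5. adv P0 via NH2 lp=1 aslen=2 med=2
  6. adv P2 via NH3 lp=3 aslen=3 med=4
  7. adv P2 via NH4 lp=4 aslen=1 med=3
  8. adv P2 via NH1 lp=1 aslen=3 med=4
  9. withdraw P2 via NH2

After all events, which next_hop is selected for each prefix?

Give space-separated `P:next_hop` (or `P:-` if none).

Op 1: best P0=- P1=- P2=NH1
Op 2: best P0=NH1 P1=- P2=NH1
Op 3: best P0=NH1 P1=NH4 P2=NH1
Op 4: best P0=NH1 P1=NH4 P2=NH1
Op 5: best P0=NH1 P1=NH4 P2=NH1
Op 6: best P0=NH1 P1=NH4 P2=NH1
Op 7: best P0=NH1 P1=NH4 P2=NH1
Op 8: best P0=NH1 P1=NH4 P2=NH4
Op 9: best P0=NH1 P1=NH4 P2=NH4

Answer: P0:NH1 P1:NH4 P2:NH4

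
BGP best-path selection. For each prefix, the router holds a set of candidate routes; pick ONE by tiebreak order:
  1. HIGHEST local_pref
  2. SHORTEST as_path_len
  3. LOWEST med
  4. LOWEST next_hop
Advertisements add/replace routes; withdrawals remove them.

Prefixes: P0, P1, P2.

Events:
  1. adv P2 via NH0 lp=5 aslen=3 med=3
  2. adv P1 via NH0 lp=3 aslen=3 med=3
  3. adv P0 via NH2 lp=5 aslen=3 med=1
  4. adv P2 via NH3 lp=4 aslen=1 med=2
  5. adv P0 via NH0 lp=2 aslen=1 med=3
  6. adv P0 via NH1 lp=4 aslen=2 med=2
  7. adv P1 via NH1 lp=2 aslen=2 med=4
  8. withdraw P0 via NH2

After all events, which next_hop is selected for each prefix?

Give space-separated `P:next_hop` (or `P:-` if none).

Answer: P0:NH1 P1:NH0 P2:NH0

Derivation:
Op 1: best P0=- P1=- P2=NH0
Op 2: best P0=- P1=NH0 P2=NH0
Op 3: best P0=NH2 P1=NH0 P2=NH0
Op 4: best P0=NH2 P1=NH0 P2=NH0
Op 5: best P0=NH2 P1=NH0 P2=NH0
Op 6: best P0=NH2 P1=NH0 P2=NH0
Op 7: best P0=NH2 P1=NH0 P2=NH0
Op 8: best P0=NH1 P1=NH0 P2=NH0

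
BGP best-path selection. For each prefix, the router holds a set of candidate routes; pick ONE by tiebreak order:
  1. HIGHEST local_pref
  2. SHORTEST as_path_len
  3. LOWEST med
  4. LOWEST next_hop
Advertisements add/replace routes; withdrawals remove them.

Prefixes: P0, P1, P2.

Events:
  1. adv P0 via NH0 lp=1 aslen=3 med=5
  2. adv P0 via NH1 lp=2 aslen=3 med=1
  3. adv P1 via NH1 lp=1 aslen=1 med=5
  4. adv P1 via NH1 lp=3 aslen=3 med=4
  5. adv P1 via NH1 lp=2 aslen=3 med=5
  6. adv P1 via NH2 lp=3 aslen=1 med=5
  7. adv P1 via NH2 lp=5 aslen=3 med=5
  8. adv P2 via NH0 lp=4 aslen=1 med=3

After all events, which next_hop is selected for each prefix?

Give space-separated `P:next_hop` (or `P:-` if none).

Op 1: best P0=NH0 P1=- P2=-
Op 2: best P0=NH1 P1=- P2=-
Op 3: best P0=NH1 P1=NH1 P2=-
Op 4: best P0=NH1 P1=NH1 P2=-
Op 5: best P0=NH1 P1=NH1 P2=-
Op 6: best P0=NH1 P1=NH2 P2=-
Op 7: best P0=NH1 P1=NH2 P2=-
Op 8: best P0=NH1 P1=NH2 P2=NH0

Answer: P0:NH1 P1:NH2 P2:NH0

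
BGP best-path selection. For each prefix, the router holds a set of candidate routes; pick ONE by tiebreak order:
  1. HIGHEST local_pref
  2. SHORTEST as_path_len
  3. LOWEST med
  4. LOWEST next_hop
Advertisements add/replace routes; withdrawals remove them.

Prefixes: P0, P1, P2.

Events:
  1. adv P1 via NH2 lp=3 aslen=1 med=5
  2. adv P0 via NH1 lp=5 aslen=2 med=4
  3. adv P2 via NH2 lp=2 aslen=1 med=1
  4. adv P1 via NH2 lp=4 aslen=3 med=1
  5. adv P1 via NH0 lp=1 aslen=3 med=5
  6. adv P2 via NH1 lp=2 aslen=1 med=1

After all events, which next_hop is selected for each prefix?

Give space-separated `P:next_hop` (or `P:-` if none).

Answer: P0:NH1 P1:NH2 P2:NH1

Derivation:
Op 1: best P0=- P1=NH2 P2=-
Op 2: best P0=NH1 P1=NH2 P2=-
Op 3: best P0=NH1 P1=NH2 P2=NH2
Op 4: best P0=NH1 P1=NH2 P2=NH2
Op 5: best P0=NH1 P1=NH2 P2=NH2
Op 6: best P0=NH1 P1=NH2 P2=NH1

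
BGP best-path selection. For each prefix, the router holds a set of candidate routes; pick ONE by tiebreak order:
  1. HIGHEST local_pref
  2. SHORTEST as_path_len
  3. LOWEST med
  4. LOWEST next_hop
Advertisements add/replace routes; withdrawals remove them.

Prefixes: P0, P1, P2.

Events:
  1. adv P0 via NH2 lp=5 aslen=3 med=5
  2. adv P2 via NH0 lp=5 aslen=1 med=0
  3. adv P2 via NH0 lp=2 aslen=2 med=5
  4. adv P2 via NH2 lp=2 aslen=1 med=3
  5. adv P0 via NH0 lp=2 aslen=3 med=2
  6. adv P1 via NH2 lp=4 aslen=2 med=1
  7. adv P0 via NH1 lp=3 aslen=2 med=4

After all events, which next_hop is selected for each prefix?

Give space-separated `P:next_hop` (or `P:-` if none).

Answer: P0:NH2 P1:NH2 P2:NH2

Derivation:
Op 1: best P0=NH2 P1=- P2=-
Op 2: best P0=NH2 P1=- P2=NH0
Op 3: best P0=NH2 P1=- P2=NH0
Op 4: best P0=NH2 P1=- P2=NH2
Op 5: best P0=NH2 P1=- P2=NH2
Op 6: best P0=NH2 P1=NH2 P2=NH2
Op 7: best P0=NH2 P1=NH2 P2=NH2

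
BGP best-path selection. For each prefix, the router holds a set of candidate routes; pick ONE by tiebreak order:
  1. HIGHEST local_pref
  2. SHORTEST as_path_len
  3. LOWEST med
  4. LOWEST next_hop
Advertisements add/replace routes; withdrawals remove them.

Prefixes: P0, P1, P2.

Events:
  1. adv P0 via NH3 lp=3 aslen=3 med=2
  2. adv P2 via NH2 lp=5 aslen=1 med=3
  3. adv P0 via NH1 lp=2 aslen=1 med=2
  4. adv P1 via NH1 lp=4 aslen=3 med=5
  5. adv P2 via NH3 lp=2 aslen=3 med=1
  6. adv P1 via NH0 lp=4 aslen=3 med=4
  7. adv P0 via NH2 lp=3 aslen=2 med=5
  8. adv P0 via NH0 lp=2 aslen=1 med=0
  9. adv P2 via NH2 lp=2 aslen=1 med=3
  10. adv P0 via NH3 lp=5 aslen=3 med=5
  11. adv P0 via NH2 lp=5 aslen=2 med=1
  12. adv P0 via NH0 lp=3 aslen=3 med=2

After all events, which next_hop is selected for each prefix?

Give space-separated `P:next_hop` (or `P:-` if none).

Answer: P0:NH2 P1:NH0 P2:NH2

Derivation:
Op 1: best P0=NH3 P1=- P2=-
Op 2: best P0=NH3 P1=- P2=NH2
Op 3: best P0=NH3 P1=- P2=NH2
Op 4: best P0=NH3 P1=NH1 P2=NH2
Op 5: best P0=NH3 P1=NH1 P2=NH2
Op 6: best P0=NH3 P1=NH0 P2=NH2
Op 7: best P0=NH2 P1=NH0 P2=NH2
Op 8: best P0=NH2 P1=NH0 P2=NH2
Op 9: best P0=NH2 P1=NH0 P2=NH2
Op 10: best P0=NH3 P1=NH0 P2=NH2
Op 11: best P0=NH2 P1=NH0 P2=NH2
Op 12: best P0=NH2 P1=NH0 P2=NH2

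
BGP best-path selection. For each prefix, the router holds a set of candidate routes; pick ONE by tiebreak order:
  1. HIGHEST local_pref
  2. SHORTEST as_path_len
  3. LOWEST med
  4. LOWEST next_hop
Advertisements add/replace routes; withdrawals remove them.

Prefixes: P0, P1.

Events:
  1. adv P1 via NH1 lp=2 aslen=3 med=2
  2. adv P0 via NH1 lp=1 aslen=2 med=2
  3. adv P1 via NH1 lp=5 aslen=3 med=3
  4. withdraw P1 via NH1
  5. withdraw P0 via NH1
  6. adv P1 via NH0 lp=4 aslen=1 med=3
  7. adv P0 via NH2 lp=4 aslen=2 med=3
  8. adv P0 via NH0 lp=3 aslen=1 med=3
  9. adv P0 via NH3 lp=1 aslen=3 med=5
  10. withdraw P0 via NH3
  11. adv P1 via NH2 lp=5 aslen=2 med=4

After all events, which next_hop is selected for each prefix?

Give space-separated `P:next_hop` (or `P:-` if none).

Op 1: best P0=- P1=NH1
Op 2: best P0=NH1 P1=NH1
Op 3: best P0=NH1 P1=NH1
Op 4: best P0=NH1 P1=-
Op 5: best P0=- P1=-
Op 6: best P0=- P1=NH0
Op 7: best P0=NH2 P1=NH0
Op 8: best P0=NH2 P1=NH0
Op 9: best P0=NH2 P1=NH0
Op 10: best P0=NH2 P1=NH0
Op 11: best P0=NH2 P1=NH2

Answer: P0:NH2 P1:NH2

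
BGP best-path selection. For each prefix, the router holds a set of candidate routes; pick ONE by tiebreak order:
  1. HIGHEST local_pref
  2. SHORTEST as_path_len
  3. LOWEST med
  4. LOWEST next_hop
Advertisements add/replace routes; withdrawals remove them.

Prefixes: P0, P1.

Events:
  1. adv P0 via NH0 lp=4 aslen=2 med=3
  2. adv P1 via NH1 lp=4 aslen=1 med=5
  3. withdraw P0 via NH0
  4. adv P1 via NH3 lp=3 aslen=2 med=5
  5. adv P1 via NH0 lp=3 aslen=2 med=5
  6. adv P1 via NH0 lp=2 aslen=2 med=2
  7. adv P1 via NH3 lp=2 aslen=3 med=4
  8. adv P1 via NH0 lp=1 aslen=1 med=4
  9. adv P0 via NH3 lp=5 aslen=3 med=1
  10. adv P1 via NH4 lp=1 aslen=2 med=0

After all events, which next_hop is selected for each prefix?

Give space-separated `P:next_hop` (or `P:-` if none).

Answer: P0:NH3 P1:NH1

Derivation:
Op 1: best P0=NH0 P1=-
Op 2: best P0=NH0 P1=NH1
Op 3: best P0=- P1=NH1
Op 4: best P0=- P1=NH1
Op 5: best P0=- P1=NH1
Op 6: best P0=- P1=NH1
Op 7: best P0=- P1=NH1
Op 8: best P0=- P1=NH1
Op 9: best P0=NH3 P1=NH1
Op 10: best P0=NH3 P1=NH1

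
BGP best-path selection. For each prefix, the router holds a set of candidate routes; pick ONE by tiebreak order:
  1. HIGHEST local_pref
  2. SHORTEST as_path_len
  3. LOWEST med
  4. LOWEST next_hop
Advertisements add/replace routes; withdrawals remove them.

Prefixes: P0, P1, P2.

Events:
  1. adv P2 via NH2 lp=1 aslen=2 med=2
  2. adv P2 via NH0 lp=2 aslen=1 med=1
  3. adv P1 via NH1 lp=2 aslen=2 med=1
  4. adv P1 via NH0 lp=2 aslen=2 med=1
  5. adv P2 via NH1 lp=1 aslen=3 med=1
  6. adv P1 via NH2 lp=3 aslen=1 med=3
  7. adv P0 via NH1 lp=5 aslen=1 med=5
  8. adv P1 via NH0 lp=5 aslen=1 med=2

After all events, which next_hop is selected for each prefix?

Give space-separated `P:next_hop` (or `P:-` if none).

Answer: P0:NH1 P1:NH0 P2:NH0

Derivation:
Op 1: best P0=- P1=- P2=NH2
Op 2: best P0=- P1=- P2=NH0
Op 3: best P0=- P1=NH1 P2=NH0
Op 4: best P0=- P1=NH0 P2=NH0
Op 5: best P0=- P1=NH0 P2=NH0
Op 6: best P0=- P1=NH2 P2=NH0
Op 7: best P0=NH1 P1=NH2 P2=NH0
Op 8: best P0=NH1 P1=NH0 P2=NH0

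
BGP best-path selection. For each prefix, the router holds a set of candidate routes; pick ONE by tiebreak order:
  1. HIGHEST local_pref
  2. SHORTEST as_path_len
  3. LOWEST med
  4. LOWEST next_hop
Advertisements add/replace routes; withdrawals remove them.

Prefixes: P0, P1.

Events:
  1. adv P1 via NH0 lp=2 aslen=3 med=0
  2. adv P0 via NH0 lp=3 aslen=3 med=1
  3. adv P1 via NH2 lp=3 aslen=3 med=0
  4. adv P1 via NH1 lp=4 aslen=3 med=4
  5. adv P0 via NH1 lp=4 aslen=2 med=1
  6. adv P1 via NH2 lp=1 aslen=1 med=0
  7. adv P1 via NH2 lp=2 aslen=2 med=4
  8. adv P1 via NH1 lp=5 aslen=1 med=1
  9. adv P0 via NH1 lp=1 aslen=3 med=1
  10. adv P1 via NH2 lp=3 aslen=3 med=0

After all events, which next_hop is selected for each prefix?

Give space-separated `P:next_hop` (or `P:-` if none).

Answer: P0:NH0 P1:NH1

Derivation:
Op 1: best P0=- P1=NH0
Op 2: best P0=NH0 P1=NH0
Op 3: best P0=NH0 P1=NH2
Op 4: best P0=NH0 P1=NH1
Op 5: best P0=NH1 P1=NH1
Op 6: best P0=NH1 P1=NH1
Op 7: best P0=NH1 P1=NH1
Op 8: best P0=NH1 P1=NH1
Op 9: best P0=NH0 P1=NH1
Op 10: best P0=NH0 P1=NH1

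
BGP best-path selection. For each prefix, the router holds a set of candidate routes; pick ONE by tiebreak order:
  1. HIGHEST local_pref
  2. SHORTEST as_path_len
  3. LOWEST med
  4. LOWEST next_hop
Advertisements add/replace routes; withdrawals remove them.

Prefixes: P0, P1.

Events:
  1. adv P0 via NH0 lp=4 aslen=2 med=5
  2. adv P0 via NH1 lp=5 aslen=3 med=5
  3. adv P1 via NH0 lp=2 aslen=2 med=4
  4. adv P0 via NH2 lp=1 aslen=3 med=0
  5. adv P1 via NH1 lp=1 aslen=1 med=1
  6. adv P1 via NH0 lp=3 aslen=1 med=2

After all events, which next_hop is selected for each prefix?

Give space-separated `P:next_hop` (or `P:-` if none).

Op 1: best P0=NH0 P1=-
Op 2: best P0=NH1 P1=-
Op 3: best P0=NH1 P1=NH0
Op 4: best P0=NH1 P1=NH0
Op 5: best P0=NH1 P1=NH0
Op 6: best P0=NH1 P1=NH0

Answer: P0:NH1 P1:NH0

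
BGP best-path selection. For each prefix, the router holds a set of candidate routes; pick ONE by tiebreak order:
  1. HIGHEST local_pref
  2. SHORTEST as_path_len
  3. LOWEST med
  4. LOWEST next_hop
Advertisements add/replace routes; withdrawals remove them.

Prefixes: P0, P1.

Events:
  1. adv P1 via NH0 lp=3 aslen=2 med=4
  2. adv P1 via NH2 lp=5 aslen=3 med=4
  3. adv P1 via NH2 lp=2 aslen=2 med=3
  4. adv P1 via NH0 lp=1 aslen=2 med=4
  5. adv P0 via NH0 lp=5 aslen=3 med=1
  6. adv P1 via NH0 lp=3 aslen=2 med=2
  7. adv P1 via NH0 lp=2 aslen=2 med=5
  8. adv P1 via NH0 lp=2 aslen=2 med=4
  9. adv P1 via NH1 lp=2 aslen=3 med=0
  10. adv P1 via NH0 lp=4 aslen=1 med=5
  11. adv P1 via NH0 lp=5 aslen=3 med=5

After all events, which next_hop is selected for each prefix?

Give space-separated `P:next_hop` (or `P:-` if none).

Answer: P0:NH0 P1:NH0

Derivation:
Op 1: best P0=- P1=NH0
Op 2: best P0=- P1=NH2
Op 3: best P0=- P1=NH0
Op 4: best P0=- P1=NH2
Op 5: best P0=NH0 P1=NH2
Op 6: best P0=NH0 P1=NH0
Op 7: best P0=NH0 P1=NH2
Op 8: best P0=NH0 P1=NH2
Op 9: best P0=NH0 P1=NH2
Op 10: best P0=NH0 P1=NH0
Op 11: best P0=NH0 P1=NH0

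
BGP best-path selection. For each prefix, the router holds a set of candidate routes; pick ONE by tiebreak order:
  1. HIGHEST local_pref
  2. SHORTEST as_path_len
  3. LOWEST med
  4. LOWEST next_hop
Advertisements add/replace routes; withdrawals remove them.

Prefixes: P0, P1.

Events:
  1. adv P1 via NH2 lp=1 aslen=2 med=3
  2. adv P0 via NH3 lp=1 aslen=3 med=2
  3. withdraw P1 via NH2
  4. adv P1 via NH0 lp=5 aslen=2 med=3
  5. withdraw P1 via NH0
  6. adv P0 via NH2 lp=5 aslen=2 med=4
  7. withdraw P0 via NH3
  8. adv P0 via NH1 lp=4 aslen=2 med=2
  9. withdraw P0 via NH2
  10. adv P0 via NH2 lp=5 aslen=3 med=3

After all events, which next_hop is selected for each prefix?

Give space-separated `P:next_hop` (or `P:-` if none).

Op 1: best P0=- P1=NH2
Op 2: best P0=NH3 P1=NH2
Op 3: best P0=NH3 P1=-
Op 4: best P0=NH3 P1=NH0
Op 5: best P0=NH3 P1=-
Op 6: best P0=NH2 P1=-
Op 7: best P0=NH2 P1=-
Op 8: best P0=NH2 P1=-
Op 9: best P0=NH1 P1=-
Op 10: best P0=NH2 P1=-

Answer: P0:NH2 P1:-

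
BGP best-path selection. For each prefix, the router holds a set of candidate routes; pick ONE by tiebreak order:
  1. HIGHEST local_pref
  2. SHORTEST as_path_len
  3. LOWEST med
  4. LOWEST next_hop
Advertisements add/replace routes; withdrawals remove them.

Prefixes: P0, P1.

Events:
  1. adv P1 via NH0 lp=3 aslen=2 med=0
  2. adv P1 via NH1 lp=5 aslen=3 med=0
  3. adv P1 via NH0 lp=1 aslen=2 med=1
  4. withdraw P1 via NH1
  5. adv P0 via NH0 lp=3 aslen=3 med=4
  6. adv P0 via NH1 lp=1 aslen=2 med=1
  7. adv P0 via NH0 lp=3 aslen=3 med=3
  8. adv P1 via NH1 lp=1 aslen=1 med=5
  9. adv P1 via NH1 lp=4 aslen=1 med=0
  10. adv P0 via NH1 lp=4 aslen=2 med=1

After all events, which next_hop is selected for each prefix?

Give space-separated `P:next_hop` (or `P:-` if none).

Op 1: best P0=- P1=NH0
Op 2: best P0=- P1=NH1
Op 3: best P0=- P1=NH1
Op 4: best P0=- P1=NH0
Op 5: best P0=NH0 P1=NH0
Op 6: best P0=NH0 P1=NH0
Op 7: best P0=NH0 P1=NH0
Op 8: best P0=NH0 P1=NH1
Op 9: best P0=NH0 P1=NH1
Op 10: best P0=NH1 P1=NH1

Answer: P0:NH1 P1:NH1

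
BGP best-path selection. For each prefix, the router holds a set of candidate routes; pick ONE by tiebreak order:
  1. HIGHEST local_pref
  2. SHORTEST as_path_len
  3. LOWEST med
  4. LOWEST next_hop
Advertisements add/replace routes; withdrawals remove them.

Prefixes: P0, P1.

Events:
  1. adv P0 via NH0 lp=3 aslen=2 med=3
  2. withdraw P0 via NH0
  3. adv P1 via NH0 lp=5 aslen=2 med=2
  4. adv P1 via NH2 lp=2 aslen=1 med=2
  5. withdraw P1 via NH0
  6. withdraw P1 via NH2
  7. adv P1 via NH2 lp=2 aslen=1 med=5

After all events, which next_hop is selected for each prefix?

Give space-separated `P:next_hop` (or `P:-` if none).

Op 1: best P0=NH0 P1=-
Op 2: best P0=- P1=-
Op 3: best P0=- P1=NH0
Op 4: best P0=- P1=NH0
Op 5: best P0=- P1=NH2
Op 6: best P0=- P1=-
Op 7: best P0=- P1=NH2

Answer: P0:- P1:NH2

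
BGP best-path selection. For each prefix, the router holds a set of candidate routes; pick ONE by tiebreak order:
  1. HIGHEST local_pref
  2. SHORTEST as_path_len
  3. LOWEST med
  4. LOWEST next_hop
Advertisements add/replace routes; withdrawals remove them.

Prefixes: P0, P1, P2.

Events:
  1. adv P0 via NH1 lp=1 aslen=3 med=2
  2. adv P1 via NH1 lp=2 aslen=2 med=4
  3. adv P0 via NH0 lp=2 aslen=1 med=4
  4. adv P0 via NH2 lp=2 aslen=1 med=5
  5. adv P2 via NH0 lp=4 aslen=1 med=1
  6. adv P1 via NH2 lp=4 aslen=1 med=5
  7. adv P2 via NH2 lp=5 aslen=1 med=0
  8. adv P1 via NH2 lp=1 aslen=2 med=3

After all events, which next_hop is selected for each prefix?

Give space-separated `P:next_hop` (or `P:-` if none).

Op 1: best P0=NH1 P1=- P2=-
Op 2: best P0=NH1 P1=NH1 P2=-
Op 3: best P0=NH0 P1=NH1 P2=-
Op 4: best P0=NH0 P1=NH1 P2=-
Op 5: best P0=NH0 P1=NH1 P2=NH0
Op 6: best P0=NH0 P1=NH2 P2=NH0
Op 7: best P0=NH0 P1=NH2 P2=NH2
Op 8: best P0=NH0 P1=NH1 P2=NH2

Answer: P0:NH0 P1:NH1 P2:NH2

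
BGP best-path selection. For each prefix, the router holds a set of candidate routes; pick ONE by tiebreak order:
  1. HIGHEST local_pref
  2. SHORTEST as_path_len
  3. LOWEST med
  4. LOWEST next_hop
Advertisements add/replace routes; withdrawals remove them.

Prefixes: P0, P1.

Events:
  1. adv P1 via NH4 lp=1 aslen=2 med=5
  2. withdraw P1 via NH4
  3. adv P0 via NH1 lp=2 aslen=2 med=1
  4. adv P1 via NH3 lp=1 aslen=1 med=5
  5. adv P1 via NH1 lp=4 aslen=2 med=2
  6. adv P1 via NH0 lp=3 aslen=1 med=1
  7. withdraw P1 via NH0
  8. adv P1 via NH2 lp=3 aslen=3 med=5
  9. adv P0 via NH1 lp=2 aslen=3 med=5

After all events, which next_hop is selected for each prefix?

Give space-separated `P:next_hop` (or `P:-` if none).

Op 1: best P0=- P1=NH4
Op 2: best P0=- P1=-
Op 3: best P0=NH1 P1=-
Op 4: best P0=NH1 P1=NH3
Op 5: best P0=NH1 P1=NH1
Op 6: best P0=NH1 P1=NH1
Op 7: best P0=NH1 P1=NH1
Op 8: best P0=NH1 P1=NH1
Op 9: best P0=NH1 P1=NH1

Answer: P0:NH1 P1:NH1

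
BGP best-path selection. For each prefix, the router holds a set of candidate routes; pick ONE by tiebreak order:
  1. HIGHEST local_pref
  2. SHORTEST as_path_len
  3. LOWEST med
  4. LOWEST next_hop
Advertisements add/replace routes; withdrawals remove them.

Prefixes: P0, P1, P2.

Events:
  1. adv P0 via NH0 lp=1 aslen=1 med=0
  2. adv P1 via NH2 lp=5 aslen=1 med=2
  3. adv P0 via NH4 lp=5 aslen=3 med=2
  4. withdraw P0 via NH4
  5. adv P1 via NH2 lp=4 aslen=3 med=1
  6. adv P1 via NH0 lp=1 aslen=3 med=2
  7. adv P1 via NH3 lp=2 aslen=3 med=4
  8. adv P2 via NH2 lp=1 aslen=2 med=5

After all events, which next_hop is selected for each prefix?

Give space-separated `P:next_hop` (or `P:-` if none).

Answer: P0:NH0 P1:NH2 P2:NH2

Derivation:
Op 1: best P0=NH0 P1=- P2=-
Op 2: best P0=NH0 P1=NH2 P2=-
Op 3: best P0=NH4 P1=NH2 P2=-
Op 4: best P0=NH0 P1=NH2 P2=-
Op 5: best P0=NH0 P1=NH2 P2=-
Op 6: best P0=NH0 P1=NH2 P2=-
Op 7: best P0=NH0 P1=NH2 P2=-
Op 8: best P0=NH0 P1=NH2 P2=NH2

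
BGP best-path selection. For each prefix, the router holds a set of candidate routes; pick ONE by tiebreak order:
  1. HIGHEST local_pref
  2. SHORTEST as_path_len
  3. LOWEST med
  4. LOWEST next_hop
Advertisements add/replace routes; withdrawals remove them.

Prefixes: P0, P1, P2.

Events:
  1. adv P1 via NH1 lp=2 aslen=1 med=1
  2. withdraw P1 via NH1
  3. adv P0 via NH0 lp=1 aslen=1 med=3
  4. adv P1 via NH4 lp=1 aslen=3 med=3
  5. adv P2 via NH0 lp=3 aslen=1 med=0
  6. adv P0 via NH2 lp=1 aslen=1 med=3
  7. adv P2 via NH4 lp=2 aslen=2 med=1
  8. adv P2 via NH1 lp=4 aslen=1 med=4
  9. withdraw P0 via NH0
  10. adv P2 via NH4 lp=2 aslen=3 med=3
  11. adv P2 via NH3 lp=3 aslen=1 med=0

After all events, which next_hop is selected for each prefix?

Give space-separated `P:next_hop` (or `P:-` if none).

Op 1: best P0=- P1=NH1 P2=-
Op 2: best P0=- P1=- P2=-
Op 3: best P0=NH0 P1=- P2=-
Op 4: best P0=NH0 P1=NH4 P2=-
Op 5: best P0=NH0 P1=NH4 P2=NH0
Op 6: best P0=NH0 P1=NH4 P2=NH0
Op 7: best P0=NH0 P1=NH4 P2=NH0
Op 8: best P0=NH0 P1=NH4 P2=NH1
Op 9: best P0=NH2 P1=NH4 P2=NH1
Op 10: best P0=NH2 P1=NH4 P2=NH1
Op 11: best P0=NH2 P1=NH4 P2=NH1

Answer: P0:NH2 P1:NH4 P2:NH1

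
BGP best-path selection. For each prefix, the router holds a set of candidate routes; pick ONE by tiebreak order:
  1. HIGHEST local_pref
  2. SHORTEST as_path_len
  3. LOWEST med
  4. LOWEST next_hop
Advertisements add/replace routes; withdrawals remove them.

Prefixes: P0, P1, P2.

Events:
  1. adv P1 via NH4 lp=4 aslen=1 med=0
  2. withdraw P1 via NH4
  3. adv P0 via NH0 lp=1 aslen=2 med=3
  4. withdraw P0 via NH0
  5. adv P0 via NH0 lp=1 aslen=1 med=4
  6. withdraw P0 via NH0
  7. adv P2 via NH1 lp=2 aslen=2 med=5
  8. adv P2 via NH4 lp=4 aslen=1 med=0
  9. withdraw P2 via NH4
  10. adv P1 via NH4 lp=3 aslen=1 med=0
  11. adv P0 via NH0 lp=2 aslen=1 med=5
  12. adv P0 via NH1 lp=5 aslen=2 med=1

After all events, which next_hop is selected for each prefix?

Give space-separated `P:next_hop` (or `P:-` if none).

Op 1: best P0=- P1=NH4 P2=-
Op 2: best P0=- P1=- P2=-
Op 3: best P0=NH0 P1=- P2=-
Op 4: best P0=- P1=- P2=-
Op 5: best P0=NH0 P1=- P2=-
Op 6: best P0=- P1=- P2=-
Op 7: best P0=- P1=- P2=NH1
Op 8: best P0=- P1=- P2=NH4
Op 9: best P0=- P1=- P2=NH1
Op 10: best P0=- P1=NH4 P2=NH1
Op 11: best P0=NH0 P1=NH4 P2=NH1
Op 12: best P0=NH1 P1=NH4 P2=NH1

Answer: P0:NH1 P1:NH4 P2:NH1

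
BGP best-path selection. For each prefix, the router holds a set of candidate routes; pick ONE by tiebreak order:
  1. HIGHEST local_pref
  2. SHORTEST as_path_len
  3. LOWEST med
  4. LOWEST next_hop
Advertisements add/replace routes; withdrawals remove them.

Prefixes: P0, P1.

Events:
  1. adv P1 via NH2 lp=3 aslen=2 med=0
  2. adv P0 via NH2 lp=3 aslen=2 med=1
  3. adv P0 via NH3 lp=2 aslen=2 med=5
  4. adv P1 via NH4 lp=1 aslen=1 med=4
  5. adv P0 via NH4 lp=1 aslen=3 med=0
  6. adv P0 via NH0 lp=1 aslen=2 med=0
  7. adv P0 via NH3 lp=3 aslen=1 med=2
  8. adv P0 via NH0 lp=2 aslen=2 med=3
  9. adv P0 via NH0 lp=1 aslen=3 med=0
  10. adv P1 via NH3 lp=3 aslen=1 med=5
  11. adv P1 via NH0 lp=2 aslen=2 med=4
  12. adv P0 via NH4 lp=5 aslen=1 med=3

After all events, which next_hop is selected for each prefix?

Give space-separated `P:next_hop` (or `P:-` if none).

Answer: P0:NH4 P1:NH3

Derivation:
Op 1: best P0=- P1=NH2
Op 2: best P0=NH2 P1=NH2
Op 3: best P0=NH2 P1=NH2
Op 4: best P0=NH2 P1=NH2
Op 5: best P0=NH2 P1=NH2
Op 6: best P0=NH2 P1=NH2
Op 7: best P0=NH3 P1=NH2
Op 8: best P0=NH3 P1=NH2
Op 9: best P0=NH3 P1=NH2
Op 10: best P0=NH3 P1=NH3
Op 11: best P0=NH3 P1=NH3
Op 12: best P0=NH4 P1=NH3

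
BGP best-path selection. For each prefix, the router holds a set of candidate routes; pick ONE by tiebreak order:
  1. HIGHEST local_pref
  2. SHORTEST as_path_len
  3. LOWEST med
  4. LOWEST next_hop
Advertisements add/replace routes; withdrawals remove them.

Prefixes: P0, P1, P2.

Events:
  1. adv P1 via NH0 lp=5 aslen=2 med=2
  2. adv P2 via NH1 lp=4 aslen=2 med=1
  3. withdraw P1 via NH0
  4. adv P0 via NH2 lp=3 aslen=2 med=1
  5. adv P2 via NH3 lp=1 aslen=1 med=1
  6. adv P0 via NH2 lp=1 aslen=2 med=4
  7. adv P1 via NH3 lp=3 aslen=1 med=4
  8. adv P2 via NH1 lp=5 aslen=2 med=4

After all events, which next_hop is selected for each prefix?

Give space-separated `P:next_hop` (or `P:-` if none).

Answer: P0:NH2 P1:NH3 P2:NH1

Derivation:
Op 1: best P0=- P1=NH0 P2=-
Op 2: best P0=- P1=NH0 P2=NH1
Op 3: best P0=- P1=- P2=NH1
Op 4: best P0=NH2 P1=- P2=NH1
Op 5: best P0=NH2 P1=- P2=NH1
Op 6: best P0=NH2 P1=- P2=NH1
Op 7: best P0=NH2 P1=NH3 P2=NH1
Op 8: best P0=NH2 P1=NH3 P2=NH1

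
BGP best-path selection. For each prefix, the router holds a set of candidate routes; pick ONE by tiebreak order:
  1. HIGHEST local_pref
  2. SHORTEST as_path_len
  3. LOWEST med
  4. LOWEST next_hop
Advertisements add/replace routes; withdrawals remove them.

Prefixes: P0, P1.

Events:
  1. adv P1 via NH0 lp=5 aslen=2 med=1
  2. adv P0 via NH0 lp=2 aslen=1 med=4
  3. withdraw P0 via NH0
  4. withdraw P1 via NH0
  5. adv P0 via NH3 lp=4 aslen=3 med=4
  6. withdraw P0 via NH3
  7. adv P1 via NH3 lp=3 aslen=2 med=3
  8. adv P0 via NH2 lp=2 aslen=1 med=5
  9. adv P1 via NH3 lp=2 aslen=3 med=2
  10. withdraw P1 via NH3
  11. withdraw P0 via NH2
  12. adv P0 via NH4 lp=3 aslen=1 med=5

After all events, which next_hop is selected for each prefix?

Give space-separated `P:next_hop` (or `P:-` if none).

Op 1: best P0=- P1=NH0
Op 2: best P0=NH0 P1=NH0
Op 3: best P0=- P1=NH0
Op 4: best P0=- P1=-
Op 5: best P0=NH3 P1=-
Op 6: best P0=- P1=-
Op 7: best P0=- P1=NH3
Op 8: best P0=NH2 P1=NH3
Op 9: best P0=NH2 P1=NH3
Op 10: best P0=NH2 P1=-
Op 11: best P0=- P1=-
Op 12: best P0=NH4 P1=-

Answer: P0:NH4 P1:-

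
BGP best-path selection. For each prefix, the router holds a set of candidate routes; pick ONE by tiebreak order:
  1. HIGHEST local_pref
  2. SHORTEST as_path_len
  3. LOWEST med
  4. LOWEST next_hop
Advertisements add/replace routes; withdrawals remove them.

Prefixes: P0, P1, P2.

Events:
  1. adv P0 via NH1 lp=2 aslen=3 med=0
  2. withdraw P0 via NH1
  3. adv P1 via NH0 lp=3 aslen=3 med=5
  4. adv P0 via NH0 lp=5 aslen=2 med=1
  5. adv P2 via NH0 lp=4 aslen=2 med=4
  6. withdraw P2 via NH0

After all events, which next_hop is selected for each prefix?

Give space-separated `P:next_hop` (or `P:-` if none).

Answer: P0:NH0 P1:NH0 P2:-

Derivation:
Op 1: best P0=NH1 P1=- P2=-
Op 2: best P0=- P1=- P2=-
Op 3: best P0=- P1=NH0 P2=-
Op 4: best P0=NH0 P1=NH0 P2=-
Op 5: best P0=NH0 P1=NH0 P2=NH0
Op 6: best P0=NH0 P1=NH0 P2=-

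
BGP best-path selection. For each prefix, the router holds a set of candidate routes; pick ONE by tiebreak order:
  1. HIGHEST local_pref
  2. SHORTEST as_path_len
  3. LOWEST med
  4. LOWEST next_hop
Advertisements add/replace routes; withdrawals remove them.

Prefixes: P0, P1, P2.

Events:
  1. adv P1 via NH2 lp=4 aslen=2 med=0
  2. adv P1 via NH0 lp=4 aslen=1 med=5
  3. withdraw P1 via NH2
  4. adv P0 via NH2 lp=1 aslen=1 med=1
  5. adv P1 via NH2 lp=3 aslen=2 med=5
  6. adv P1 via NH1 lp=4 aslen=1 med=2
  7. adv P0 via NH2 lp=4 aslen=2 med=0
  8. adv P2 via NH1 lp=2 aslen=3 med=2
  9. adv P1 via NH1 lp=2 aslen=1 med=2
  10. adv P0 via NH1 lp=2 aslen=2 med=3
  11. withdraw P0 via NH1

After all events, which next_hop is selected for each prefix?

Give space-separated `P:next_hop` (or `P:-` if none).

Op 1: best P0=- P1=NH2 P2=-
Op 2: best P0=- P1=NH0 P2=-
Op 3: best P0=- P1=NH0 P2=-
Op 4: best P0=NH2 P1=NH0 P2=-
Op 5: best P0=NH2 P1=NH0 P2=-
Op 6: best P0=NH2 P1=NH1 P2=-
Op 7: best P0=NH2 P1=NH1 P2=-
Op 8: best P0=NH2 P1=NH1 P2=NH1
Op 9: best P0=NH2 P1=NH0 P2=NH1
Op 10: best P0=NH2 P1=NH0 P2=NH1
Op 11: best P0=NH2 P1=NH0 P2=NH1

Answer: P0:NH2 P1:NH0 P2:NH1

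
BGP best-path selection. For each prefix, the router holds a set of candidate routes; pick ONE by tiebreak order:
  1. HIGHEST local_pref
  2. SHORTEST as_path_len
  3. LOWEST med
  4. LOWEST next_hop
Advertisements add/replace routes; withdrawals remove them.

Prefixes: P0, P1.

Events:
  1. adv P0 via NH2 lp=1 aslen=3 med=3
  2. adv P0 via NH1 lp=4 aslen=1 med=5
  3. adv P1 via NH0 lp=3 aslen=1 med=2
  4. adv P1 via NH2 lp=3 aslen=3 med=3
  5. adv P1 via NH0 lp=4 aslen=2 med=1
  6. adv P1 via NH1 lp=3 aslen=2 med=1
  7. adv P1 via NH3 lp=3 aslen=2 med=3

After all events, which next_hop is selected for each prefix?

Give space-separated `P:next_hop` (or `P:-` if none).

Op 1: best P0=NH2 P1=-
Op 2: best P0=NH1 P1=-
Op 3: best P0=NH1 P1=NH0
Op 4: best P0=NH1 P1=NH0
Op 5: best P0=NH1 P1=NH0
Op 6: best P0=NH1 P1=NH0
Op 7: best P0=NH1 P1=NH0

Answer: P0:NH1 P1:NH0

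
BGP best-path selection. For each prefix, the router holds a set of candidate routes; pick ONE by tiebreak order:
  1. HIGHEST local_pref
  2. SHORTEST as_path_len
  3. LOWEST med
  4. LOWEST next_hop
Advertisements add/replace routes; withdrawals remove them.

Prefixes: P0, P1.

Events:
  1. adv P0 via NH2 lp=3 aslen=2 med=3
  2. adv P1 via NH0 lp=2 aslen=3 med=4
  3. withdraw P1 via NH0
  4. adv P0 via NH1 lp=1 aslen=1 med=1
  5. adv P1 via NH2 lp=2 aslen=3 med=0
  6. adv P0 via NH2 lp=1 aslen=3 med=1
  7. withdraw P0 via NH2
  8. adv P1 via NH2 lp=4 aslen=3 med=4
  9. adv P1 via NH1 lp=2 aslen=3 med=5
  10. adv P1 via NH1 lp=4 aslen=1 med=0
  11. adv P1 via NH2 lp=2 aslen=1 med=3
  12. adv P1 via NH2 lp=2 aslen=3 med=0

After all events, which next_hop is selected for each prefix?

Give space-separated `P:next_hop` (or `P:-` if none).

Answer: P0:NH1 P1:NH1

Derivation:
Op 1: best P0=NH2 P1=-
Op 2: best P0=NH2 P1=NH0
Op 3: best P0=NH2 P1=-
Op 4: best P0=NH2 P1=-
Op 5: best P0=NH2 P1=NH2
Op 6: best P0=NH1 P1=NH2
Op 7: best P0=NH1 P1=NH2
Op 8: best P0=NH1 P1=NH2
Op 9: best P0=NH1 P1=NH2
Op 10: best P0=NH1 P1=NH1
Op 11: best P0=NH1 P1=NH1
Op 12: best P0=NH1 P1=NH1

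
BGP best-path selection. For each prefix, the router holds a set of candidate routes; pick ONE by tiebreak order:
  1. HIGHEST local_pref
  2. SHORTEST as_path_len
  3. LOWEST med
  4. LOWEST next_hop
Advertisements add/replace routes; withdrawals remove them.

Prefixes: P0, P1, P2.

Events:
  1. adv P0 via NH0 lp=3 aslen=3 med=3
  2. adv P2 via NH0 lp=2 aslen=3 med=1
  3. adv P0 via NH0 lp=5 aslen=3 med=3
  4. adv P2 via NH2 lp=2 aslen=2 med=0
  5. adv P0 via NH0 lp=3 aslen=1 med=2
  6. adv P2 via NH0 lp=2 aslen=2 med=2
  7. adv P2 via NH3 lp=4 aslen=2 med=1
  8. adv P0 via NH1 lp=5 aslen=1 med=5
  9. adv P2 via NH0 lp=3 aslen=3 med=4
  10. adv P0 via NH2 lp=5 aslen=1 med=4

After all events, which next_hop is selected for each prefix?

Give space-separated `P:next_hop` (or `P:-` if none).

Answer: P0:NH2 P1:- P2:NH3

Derivation:
Op 1: best P0=NH0 P1=- P2=-
Op 2: best P0=NH0 P1=- P2=NH0
Op 3: best P0=NH0 P1=- P2=NH0
Op 4: best P0=NH0 P1=- P2=NH2
Op 5: best P0=NH0 P1=- P2=NH2
Op 6: best P0=NH0 P1=- P2=NH2
Op 7: best P0=NH0 P1=- P2=NH3
Op 8: best P0=NH1 P1=- P2=NH3
Op 9: best P0=NH1 P1=- P2=NH3
Op 10: best P0=NH2 P1=- P2=NH3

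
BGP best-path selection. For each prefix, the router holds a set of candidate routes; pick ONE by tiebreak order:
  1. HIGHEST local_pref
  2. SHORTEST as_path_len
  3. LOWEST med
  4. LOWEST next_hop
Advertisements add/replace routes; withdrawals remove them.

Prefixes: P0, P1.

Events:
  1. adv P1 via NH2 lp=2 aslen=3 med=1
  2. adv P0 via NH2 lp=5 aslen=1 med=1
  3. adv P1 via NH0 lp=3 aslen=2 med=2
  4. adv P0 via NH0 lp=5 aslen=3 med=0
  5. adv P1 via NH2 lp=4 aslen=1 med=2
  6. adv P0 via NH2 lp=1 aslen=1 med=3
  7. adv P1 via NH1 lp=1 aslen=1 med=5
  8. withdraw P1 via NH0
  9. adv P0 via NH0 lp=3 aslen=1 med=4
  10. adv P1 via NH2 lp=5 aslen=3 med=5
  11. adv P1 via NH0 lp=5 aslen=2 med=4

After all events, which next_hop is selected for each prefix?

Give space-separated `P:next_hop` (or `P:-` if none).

Op 1: best P0=- P1=NH2
Op 2: best P0=NH2 P1=NH2
Op 3: best P0=NH2 P1=NH0
Op 4: best P0=NH2 P1=NH0
Op 5: best P0=NH2 P1=NH2
Op 6: best P0=NH0 P1=NH2
Op 7: best P0=NH0 P1=NH2
Op 8: best P0=NH0 P1=NH2
Op 9: best P0=NH0 P1=NH2
Op 10: best P0=NH0 P1=NH2
Op 11: best P0=NH0 P1=NH0

Answer: P0:NH0 P1:NH0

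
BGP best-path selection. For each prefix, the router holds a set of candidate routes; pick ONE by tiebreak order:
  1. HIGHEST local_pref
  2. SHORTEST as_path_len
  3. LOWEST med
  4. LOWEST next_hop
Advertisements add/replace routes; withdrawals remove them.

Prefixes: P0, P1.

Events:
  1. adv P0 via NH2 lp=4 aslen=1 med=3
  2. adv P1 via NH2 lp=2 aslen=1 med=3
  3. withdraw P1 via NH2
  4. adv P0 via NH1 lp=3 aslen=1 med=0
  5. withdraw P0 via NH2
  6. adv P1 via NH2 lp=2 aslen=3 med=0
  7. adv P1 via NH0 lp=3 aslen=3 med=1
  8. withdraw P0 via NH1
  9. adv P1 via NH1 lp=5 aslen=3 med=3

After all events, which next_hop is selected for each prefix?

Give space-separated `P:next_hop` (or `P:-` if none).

Op 1: best P0=NH2 P1=-
Op 2: best P0=NH2 P1=NH2
Op 3: best P0=NH2 P1=-
Op 4: best P0=NH2 P1=-
Op 5: best P0=NH1 P1=-
Op 6: best P0=NH1 P1=NH2
Op 7: best P0=NH1 P1=NH0
Op 8: best P0=- P1=NH0
Op 9: best P0=- P1=NH1

Answer: P0:- P1:NH1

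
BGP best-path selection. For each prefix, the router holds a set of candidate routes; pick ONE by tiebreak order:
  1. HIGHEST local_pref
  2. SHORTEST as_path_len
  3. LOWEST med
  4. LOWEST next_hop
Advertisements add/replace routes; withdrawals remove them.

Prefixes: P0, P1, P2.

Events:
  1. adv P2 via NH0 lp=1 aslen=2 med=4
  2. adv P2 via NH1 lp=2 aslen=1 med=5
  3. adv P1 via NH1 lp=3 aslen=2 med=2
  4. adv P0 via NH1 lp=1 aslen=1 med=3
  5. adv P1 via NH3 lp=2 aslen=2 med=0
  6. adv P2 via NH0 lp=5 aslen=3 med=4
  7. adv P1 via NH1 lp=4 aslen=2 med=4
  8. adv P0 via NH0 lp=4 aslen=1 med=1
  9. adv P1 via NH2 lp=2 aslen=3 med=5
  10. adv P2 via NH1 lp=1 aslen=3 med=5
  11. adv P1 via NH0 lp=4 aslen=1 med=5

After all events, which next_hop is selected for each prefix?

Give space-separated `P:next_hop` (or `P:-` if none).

Op 1: best P0=- P1=- P2=NH0
Op 2: best P0=- P1=- P2=NH1
Op 3: best P0=- P1=NH1 P2=NH1
Op 4: best P0=NH1 P1=NH1 P2=NH1
Op 5: best P0=NH1 P1=NH1 P2=NH1
Op 6: best P0=NH1 P1=NH1 P2=NH0
Op 7: best P0=NH1 P1=NH1 P2=NH0
Op 8: best P0=NH0 P1=NH1 P2=NH0
Op 9: best P0=NH0 P1=NH1 P2=NH0
Op 10: best P0=NH0 P1=NH1 P2=NH0
Op 11: best P0=NH0 P1=NH0 P2=NH0

Answer: P0:NH0 P1:NH0 P2:NH0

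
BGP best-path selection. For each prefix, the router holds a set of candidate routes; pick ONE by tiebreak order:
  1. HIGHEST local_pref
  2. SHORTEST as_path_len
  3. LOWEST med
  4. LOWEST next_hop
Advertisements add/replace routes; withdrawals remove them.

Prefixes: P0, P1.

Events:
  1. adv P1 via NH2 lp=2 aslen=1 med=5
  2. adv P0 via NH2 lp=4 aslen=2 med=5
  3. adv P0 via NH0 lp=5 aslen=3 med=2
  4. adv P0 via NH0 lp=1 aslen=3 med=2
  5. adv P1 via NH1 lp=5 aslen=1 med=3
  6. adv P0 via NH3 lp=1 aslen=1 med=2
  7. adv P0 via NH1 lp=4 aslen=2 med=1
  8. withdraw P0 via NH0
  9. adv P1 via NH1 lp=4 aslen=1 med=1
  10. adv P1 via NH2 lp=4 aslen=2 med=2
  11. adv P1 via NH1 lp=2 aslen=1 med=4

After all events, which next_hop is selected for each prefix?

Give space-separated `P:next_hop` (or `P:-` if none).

Op 1: best P0=- P1=NH2
Op 2: best P0=NH2 P1=NH2
Op 3: best P0=NH0 P1=NH2
Op 4: best P0=NH2 P1=NH2
Op 5: best P0=NH2 P1=NH1
Op 6: best P0=NH2 P1=NH1
Op 7: best P0=NH1 P1=NH1
Op 8: best P0=NH1 P1=NH1
Op 9: best P0=NH1 P1=NH1
Op 10: best P0=NH1 P1=NH1
Op 11: best P0=NH1 P1=NH2

Answer: P0:NH1 P1:NH2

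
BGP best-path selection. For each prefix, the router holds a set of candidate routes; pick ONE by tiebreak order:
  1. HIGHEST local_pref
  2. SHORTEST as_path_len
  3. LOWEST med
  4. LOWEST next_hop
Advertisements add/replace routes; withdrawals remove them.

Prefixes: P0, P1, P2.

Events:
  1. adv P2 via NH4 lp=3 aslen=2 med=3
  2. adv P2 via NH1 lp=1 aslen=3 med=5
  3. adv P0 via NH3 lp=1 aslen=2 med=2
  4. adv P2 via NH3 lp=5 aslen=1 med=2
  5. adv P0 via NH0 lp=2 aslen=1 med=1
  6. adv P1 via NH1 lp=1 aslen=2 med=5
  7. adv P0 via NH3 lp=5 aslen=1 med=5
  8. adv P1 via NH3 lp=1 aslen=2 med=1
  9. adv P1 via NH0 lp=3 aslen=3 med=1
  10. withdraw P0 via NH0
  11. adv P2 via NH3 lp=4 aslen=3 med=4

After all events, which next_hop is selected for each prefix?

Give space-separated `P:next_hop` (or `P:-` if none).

Op 1: best P0=- P1=- P2=NH4
Op 2: best P0=- P1=- P2=NH4
Op 3: best P0=NH3 P1=- P2=NH4
Op 4: best P0=NH3 P1=- P2=NH3
Op 5: best P0=NH0 P1=- P2=NH3
Op 6: best P0=NH0 P1=NH1 P2=NH3
Op 7: best P0=NH3 P1=NH1 P2=NH3
Op 8: best P0=NH3 P1=NH3 P2=NH3
Op 9: best P0=NH3 P1=NH0 P2=NH3
Op 10: best P0=NH3 P1=NH0 P2=NH3
Op 11: best P0=NH3 P1=NH0 P2=NH3

Answer: P0:NH3 P1:NH0 P2:NH3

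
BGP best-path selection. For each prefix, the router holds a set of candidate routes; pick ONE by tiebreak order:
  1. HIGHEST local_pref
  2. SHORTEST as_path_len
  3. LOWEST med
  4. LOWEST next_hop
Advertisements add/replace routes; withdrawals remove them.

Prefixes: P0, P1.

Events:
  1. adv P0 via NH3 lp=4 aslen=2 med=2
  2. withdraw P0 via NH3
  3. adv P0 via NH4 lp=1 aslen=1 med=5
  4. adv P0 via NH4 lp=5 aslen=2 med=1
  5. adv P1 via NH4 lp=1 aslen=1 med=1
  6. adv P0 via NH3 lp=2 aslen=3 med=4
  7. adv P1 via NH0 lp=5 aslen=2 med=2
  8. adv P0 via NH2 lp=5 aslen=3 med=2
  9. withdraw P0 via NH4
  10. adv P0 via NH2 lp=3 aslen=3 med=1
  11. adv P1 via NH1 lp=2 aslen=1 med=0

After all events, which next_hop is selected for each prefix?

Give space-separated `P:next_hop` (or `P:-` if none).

Answer: P0:NH2 P1:NH0

Derivation:
Op 1: best P0=NH3 P1=-
Op 2: best P0=- P1=-
Op 3: best P0=NH4 P1=-
Op 4: best P0=NH4 P1=-
Op 5: best P0=NH4 P1=NH4
Op 6: best P0=NH4 P1=NH4
Op 7: best P0=NH4 P1=NH0
Op 8: best P0=NH4 P1=NH0
Op 9: best P0=NH2 P1=NH0
Op 10: best P0=NH2 P1=NH0
Op 11: best P0=NH2 P1=NH0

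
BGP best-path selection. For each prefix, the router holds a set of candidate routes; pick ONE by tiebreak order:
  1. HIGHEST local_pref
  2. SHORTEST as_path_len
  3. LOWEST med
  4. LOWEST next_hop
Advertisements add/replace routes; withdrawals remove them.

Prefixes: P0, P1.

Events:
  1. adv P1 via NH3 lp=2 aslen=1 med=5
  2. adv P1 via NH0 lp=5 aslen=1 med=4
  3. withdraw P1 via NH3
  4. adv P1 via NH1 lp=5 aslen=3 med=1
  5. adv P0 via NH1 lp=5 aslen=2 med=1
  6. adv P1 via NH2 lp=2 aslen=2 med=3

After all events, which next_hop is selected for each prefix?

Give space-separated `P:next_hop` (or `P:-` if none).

Answer: P0:NH1 P1:NH0

Derivation:
Op 1: best P0=- P1=NH3
Op 2: best P0=- P1=NH0
Op 3: best P0=- P1=NH0
Op 4: best P0=- P1=NH0
Op 5: best P0=NH1 P1=NH0
Op 6: best P0=NH1 P1=NH0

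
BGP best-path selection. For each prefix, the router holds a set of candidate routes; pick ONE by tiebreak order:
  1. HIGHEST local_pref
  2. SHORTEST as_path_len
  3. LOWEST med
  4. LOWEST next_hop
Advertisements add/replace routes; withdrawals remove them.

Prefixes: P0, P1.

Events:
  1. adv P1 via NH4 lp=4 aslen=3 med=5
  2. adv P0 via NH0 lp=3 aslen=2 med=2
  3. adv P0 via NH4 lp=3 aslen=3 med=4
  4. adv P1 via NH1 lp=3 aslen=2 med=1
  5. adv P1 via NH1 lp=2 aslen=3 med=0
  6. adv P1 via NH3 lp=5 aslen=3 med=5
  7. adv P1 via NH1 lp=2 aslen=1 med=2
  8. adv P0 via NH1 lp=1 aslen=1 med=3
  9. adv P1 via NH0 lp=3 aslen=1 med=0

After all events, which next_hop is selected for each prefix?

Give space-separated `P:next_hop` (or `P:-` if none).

Answer: P0:NH0 P1:NH3

Derivation:
Op 1: best P0=- P1=NH4
Op 2: best P0=NH0 P1=NH4
Op 3: best P0=NH0 P1=NH4
Op 4: best P0=NH0 P1=NH4
Op 5: best P0=NH0 P1=NH4
Op 6: best P0=NH0 P1=NH3
Op 7: best P0=NH0 P1=NH3
Op 8: best P0=NH0 P1=NH3
Op 9: best P0=NH0 P1=NH3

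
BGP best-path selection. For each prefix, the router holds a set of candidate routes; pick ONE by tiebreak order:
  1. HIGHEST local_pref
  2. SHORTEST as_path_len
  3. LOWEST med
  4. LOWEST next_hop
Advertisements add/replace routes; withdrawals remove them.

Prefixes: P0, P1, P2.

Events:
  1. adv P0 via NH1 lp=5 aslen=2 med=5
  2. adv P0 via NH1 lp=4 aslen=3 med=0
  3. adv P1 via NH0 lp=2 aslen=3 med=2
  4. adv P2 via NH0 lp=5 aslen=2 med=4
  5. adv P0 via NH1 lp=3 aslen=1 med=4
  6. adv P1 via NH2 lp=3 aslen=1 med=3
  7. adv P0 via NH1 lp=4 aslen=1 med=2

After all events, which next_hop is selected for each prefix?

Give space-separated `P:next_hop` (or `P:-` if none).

Answer: P0:NH1 P1:NH2 P2:NH0

Derivation:
Op 1: best P0=NH1 P1=- P2=-
Op 2: best P0=NH1 P1=- P2=-
Op 3: best P0=NH1 P1=NH0 P2=-
Op 4: best P0=NH1 P1=NH0 P2=NH0
Op 5: best P0=NH1 P1=NH0 P2=NH0
Op 6: best P0=NH1 P1=NH2 P2=NH0
Op 7: best P0=NH1 P1=NH2 P2=NH0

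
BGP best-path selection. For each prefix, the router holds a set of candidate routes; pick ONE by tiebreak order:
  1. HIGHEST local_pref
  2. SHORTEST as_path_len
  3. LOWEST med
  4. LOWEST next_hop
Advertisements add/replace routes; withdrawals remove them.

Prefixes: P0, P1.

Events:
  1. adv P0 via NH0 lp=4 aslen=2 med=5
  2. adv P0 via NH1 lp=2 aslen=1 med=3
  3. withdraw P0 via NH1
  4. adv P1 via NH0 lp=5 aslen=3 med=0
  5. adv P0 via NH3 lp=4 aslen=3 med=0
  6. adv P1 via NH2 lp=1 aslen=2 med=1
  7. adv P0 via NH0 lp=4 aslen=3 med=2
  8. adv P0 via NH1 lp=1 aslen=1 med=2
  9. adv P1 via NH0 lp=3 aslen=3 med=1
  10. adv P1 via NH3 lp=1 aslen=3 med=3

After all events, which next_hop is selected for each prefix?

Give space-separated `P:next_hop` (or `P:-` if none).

Answer: P0:NH3 P1:NH0

Derivation:
Op 1: best P0=NH0 P1=-
Op 2: best P0=NH0 P1=-
Op 3: best P0=NH0 P1=-
Op 4: best P0=NH0 P1=NH0
Op 5: best P0=NH0 P1=NH0
Op 6: best P0=NH0 P1=NH0
Op 7: best P0=NH3 P1=NH0
Op 8: best P0=NH3 P1=NH0
Op 9: best P0=NH3 P1=NH0
Op 10: best P0=NH3 P1=NH0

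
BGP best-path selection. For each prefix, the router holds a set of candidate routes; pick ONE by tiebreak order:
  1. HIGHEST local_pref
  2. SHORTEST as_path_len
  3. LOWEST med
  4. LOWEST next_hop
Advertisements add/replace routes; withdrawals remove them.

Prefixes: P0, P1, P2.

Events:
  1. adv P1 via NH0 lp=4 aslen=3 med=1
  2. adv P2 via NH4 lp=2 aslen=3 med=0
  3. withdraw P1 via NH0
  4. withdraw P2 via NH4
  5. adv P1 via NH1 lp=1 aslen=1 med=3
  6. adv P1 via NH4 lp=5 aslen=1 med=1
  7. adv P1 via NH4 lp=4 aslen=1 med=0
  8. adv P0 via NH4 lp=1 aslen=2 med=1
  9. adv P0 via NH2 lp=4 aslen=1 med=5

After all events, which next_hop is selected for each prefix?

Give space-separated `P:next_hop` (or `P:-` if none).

Op 1: best P0=- P1=NH0 P2=-
Op 2: best P0=- P1=NH0 P2=NH4
Op 3: best P0=- P1=- P2=NH4
Op 4: best P0=- P1=- P2=-
Op 5: best P0=- P1=NH1 P2=-
Op 6: best P0=- P1=NH4 P2=-
Op 7: best P0=- P1=NH4 P2=-
Op 8: best P0=NH4 P1=NH4 P2=-
Op 9: best P0=NH2 P1=NH4 P2=-

Answer: P0:NH2 P1:NH4 P2:-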